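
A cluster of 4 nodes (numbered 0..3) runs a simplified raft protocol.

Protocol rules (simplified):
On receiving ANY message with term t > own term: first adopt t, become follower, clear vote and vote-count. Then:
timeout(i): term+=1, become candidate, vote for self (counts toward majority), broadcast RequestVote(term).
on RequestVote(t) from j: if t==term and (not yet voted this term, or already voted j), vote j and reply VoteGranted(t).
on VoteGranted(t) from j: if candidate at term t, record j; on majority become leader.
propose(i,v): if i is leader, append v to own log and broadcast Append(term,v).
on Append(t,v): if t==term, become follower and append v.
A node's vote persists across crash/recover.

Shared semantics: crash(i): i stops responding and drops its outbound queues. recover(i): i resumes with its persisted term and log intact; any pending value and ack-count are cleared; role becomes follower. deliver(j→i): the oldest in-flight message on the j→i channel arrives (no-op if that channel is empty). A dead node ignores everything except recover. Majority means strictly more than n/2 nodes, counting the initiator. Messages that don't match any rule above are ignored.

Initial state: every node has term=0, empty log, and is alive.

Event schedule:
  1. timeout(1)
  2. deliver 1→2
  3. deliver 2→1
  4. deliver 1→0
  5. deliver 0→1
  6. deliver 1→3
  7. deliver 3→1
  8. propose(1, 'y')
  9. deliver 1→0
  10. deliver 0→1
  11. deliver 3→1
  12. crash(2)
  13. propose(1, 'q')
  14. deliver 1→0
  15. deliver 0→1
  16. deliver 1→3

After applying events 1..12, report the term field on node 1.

e1 timeout(1): 1[cand,t=1,-]
e2 deliver 1→2: 2[foll,t=1,-]
e3 deliver 2→1: ·
e4 deliver 1→0: 0[foll,t=1,-]
e5 deliver 0→1: 1[lead,t=1,-]
e6 deliver 1→3: 3[foll,t=1,-]
e7 deliver 3→1: ·
e8 propose(1,'y'): 1[lead,t=1,y]
e9 deliver 1→0: 0[foll,t=1,y]
e10 deliver 0→1: ·
e11 deliver 3→1: ·
e12 crash(2): 2[✗foll,t=1,-]

1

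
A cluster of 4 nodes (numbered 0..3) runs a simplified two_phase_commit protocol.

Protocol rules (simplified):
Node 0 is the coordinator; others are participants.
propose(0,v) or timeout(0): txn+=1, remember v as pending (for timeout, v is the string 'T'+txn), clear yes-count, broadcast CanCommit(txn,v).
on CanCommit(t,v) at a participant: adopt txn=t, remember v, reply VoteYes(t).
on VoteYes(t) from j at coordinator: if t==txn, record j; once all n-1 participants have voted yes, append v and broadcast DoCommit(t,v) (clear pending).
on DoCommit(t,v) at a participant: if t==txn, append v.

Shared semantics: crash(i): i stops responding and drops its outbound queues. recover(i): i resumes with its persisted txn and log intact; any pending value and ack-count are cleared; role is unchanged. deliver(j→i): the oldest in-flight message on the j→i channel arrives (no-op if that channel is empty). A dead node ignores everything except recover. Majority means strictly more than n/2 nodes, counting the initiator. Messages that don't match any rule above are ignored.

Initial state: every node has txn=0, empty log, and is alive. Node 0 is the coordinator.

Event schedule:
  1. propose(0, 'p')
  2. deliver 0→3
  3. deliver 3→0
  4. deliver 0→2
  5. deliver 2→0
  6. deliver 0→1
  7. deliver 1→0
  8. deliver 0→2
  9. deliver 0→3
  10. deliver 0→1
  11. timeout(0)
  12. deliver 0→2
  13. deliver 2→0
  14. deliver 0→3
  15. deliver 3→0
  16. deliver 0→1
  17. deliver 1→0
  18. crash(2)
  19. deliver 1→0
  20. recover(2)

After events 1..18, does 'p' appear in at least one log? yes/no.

step 1 propose(0,'p'): 0={coor,t=1,log=-}
step 2 deliver 0→3: 3={part,t=1,log=-}
step 3 deliver 3→0: —
step 4 deliver 0→2: 2={part,t=1,log=-}
step 5 deliver 2→0: —
step 6 deliver 0→1: 1={part,t=1,log=-}
step 7 deliver 1→0: 0={coor,t=1,log=p}
step 8 deliver 0→2: 2={part,t=1,log=p}
step 9 deliver 0→3: 3={part,t=1,log=p}
step 10 deliver 0→1: 1={part,t=1,log=p}
step 11 timeout(0): 0={coor,t=2,log=p}
step 12 deliver 0→2: 2={part,t=2,log=p}
step 13 deliver 2→0: —
step 14 deliver 0→3: 3={part,t=2,log=p}
step 15 deliver 3→0: —
step 16 deliver 0→1: 1={part,t=2,log=p}
step 17 deliver 1→0: 0={coor,t=2,log=p,T2}
step 18 crash(2): 2={✗part,t=2,log=p}

yes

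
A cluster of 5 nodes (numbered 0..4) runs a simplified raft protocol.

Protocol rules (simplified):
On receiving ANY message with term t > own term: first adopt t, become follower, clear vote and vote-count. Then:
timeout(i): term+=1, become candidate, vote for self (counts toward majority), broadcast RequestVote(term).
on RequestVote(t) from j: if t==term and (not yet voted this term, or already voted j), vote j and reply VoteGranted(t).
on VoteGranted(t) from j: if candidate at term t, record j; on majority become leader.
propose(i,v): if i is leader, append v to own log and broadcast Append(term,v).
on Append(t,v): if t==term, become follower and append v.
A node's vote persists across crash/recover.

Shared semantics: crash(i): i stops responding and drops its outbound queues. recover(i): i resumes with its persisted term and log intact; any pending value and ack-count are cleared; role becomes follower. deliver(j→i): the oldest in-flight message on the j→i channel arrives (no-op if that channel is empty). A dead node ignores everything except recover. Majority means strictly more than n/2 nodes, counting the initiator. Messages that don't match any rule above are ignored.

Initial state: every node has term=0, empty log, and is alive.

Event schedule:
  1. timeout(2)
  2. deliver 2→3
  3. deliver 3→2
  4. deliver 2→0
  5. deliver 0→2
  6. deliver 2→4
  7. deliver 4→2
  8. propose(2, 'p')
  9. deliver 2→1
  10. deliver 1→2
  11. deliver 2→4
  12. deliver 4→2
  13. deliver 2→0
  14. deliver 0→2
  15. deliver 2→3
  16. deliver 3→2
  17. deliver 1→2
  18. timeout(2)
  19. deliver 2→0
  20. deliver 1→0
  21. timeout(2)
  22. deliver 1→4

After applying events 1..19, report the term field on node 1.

1

step 1 timeout(2): 2={cand,t=1,log=-}
step 2 deliver 2→3: 3={foll,t=1,log=-}
step 3 deliver 3→2: —
step 4 deliver 2→0: 0={foll,t=1,log=-}
step 5 deliver 0→2: 2={lead,t=1,log=-}
step 6 deliver 2→4: 4={foll,t=1,log=-}
step 7 deliver 4→2: —
step 8 propose(2,'p'): 2={lead,t=1,log=p}
step 9 deliver 2→1: 1={foll,t=1,log=-}
step 10 deliver 1→2: —
step 11 deliver 2→4: 4={foll,t=1,log=p}
step 12 deliver 4→2: —
step 13 deliver 2→0: 0={foll,t=1,log=p}
step 14 deliver 0→2: —
step 15 deliver 2→3: 3={foll,t=1,log=p}
step 16 deliver 3→2: —
step 17 deliver 1→2: —
step 18 timeout(2): 2={cand,t=2,log=p}
step 19 deliver 2→0: 0={foll,t=2,log=p}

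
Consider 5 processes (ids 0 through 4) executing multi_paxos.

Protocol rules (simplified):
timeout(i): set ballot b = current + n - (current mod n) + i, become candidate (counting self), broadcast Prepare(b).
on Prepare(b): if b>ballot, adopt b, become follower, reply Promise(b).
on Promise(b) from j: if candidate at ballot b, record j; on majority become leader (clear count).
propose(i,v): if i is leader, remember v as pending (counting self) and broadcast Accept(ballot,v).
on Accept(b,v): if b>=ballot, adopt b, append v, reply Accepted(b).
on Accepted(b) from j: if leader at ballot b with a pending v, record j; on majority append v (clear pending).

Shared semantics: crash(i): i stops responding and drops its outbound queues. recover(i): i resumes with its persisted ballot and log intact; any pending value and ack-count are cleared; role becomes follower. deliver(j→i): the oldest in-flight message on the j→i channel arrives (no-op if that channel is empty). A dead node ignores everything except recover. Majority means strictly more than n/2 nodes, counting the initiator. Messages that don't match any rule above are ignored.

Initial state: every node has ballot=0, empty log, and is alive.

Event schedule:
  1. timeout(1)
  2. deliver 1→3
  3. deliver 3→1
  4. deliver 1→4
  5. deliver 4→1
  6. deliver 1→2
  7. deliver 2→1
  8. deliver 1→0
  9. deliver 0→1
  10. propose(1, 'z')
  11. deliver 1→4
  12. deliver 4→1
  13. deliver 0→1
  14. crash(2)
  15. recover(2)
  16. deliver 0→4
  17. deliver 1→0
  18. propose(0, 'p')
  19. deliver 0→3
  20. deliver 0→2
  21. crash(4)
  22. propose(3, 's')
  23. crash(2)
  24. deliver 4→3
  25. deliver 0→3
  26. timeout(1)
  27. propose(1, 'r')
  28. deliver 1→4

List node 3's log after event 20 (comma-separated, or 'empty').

after 1 — timeout(1): n1:cand/b6/[-]
after 2 — deliver 1→3: n3:foll/b6/[-]
after 3 — deliver 3→1: ·
after 4 — deliver 1→4: n4:foll/b6/[-]
after 5 — deliver 4→1: n1:lead/b6/[-]
after 6 — deliver 1→2: n2:foll/b6/[-]
after 7 — deliver 2→1: ·
after 8 — deliver 1→0: n0:foll/b6/[-]
after 9 — deliver 0→1: ·
after 10 — propose(1,'z'): ·
after 11 — deliver 1→4: n4:foll/b6/[z]
after 12 — deliver 4→1: ·
after 13 — deliver 0→1: ·
after 14 — crash(2): n2:✗foll/b6/[-]
after 15 — recover(2): n2:foll/b6/[-]
after 16 — deliver 0→4: ·
after 17 — deliver 1→0: n0:foll/b6/[z]
after 18 — propose(0,'p'): ·
after 19 — deliver 0→3: ·
after 20 — deliver 0→2: ·

empty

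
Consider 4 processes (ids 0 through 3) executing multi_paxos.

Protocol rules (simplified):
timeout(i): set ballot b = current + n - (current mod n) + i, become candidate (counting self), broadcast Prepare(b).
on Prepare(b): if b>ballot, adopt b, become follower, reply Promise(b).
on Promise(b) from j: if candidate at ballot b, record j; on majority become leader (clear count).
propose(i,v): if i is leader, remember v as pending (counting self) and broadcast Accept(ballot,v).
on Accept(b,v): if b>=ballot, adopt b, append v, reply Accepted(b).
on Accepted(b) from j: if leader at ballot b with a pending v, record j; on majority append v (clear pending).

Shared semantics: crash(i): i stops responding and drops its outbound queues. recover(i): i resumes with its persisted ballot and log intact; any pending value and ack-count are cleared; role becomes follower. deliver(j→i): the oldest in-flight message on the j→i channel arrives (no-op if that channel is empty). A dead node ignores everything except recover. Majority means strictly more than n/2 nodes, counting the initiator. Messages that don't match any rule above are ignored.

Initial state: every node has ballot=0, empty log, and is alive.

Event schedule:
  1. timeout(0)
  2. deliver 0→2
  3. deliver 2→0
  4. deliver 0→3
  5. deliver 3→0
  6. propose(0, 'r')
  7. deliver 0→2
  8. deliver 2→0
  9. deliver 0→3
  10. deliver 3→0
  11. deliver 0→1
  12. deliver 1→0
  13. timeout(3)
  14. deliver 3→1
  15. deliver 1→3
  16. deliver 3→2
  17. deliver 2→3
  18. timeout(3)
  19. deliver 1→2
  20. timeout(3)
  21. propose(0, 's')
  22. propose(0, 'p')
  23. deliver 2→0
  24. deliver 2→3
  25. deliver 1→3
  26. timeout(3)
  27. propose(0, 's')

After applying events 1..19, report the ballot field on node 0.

[1] timeout(0) → N0(cand b4 [-])
[2] deliver 0→2 → N2(foll b4 [-])
[3] deliver 2→0 → ∅
[4] deliver 0→3 → N3(foll b4 [-])
[5] deliver 3→0 → N0(lead b4 [-])
[6] propose(0,'r') → ∅
[7] deliver 0→2 → N2(foll b4 [r])
[8] deliver 2→0 → ∅
[9] deliver 0→3 → N3(foll b4 [r])
[10] deliver 3→0 → N0(lead b4 [r])
[11] deliver 0→1 → N1(foll b4 [-])
[12] deliver 1→0 → ∅
[13] timeout(3) → N3(cand b11 [r])
[14] deliver 3→1 → N1(foll b11 [-])
[15] deliver 1→3 → ∅
[16] deliver 3→2 → N2(foll b11 [r])
[17] deliver 2→3 → N3(lead b11 [r])
[18] timeout(3) → N3(cand b15 [r])
[19] deliver 1→2 → ∅

4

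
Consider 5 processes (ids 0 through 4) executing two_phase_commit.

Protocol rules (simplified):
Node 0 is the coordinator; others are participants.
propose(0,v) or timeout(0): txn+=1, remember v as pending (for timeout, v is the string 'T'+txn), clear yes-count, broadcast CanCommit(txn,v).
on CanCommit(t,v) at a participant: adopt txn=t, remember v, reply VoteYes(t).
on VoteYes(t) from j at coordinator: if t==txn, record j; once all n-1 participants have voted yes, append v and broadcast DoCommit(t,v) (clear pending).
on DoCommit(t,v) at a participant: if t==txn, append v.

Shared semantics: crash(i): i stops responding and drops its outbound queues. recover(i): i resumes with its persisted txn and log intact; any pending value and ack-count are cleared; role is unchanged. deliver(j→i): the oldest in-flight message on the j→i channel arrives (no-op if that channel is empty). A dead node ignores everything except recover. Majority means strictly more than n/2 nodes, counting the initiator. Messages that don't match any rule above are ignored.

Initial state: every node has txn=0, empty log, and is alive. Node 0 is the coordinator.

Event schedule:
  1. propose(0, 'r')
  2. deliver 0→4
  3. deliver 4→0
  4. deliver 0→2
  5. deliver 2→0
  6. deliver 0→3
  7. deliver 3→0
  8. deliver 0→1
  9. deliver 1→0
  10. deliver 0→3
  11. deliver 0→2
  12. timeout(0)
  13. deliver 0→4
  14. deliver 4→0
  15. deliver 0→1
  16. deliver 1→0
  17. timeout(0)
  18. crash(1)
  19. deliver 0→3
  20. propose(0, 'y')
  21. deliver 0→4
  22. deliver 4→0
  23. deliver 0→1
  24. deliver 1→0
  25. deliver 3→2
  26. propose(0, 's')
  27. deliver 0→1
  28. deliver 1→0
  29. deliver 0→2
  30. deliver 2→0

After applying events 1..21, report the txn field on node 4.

2

[1] propose(0,'r') → N0(coor t1 [-])
[2] deliver 0→4 → N4(part t1 [-])
[3] deliver 4→0 → ∅
[4] deliver 0→2 → N2(part t1 [-])
[5] deliver 2→0 → ∅
[6] deliver 0→3 → N3(part t1 [-])
[7] deliver 3→0 → ∅
[8] deliver 0→1 → N1(part t1 [-])
[9] deliver 1→0 → N0(coor t1 [r])
[10] deliver 0→3 → N3(part t1 [r])
[11] deliver 0→2 → N2(part t1 [r])
[12] timeout(0) → N0(coor t2 [r])
[13] deliver 0→4 → N4(part t1 [r])
[14] deliver 4→0 → ∅
[15] deliver 0→1 → N1(part t1 [r])
[16] deliver 1→0 → ∅
[17] timeout(0) → N0(coor t3 [r])
[18] crash(1) → N1(✗part t1 [r])
[19] deliver 0→3 → N3(part t2 [r])
[20] propose(0,'y') → N0(coor t4 [r])
[21] deliver 0→4 → N4(part t2 [r])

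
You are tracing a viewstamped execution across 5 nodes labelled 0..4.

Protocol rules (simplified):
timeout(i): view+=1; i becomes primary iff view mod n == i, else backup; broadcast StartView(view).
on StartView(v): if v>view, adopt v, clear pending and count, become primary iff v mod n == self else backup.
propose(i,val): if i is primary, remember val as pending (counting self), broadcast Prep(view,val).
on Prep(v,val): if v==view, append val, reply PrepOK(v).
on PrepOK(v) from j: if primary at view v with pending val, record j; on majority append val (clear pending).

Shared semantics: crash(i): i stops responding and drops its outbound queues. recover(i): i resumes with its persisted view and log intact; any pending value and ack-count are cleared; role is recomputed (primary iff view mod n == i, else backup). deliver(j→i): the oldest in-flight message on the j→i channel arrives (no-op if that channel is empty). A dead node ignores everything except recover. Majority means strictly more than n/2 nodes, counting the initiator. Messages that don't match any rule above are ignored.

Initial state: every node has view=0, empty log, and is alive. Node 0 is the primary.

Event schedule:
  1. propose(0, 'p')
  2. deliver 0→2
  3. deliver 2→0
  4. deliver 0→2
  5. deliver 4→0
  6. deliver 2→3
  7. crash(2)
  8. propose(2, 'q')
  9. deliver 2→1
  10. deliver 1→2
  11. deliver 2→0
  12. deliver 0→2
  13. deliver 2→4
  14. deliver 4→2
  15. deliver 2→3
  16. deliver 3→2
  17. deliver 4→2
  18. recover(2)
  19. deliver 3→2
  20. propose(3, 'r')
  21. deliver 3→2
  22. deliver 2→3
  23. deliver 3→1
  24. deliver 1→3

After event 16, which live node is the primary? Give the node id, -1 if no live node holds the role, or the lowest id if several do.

0

after 1 — propose(0,'p'): ·
after 2 — deliver 0→2: n2:back/v0/[p]
after 3 — deliver 2→0: ·
after 4 — deliver 0→2: ·
after 5 — deliver 4→0: ·
after 6 — deliver 2→3: ·
after 7 — crash(2): n2:✗back/v0/[p]
after 8 — propose(2,'q'): ·
after 9 — deliver 2→1: ·
after 10 — deliver 1→2: ·
after 11 — deliver 2→0: ·
after 12 — deliver 0→2: ·
after 13 — deliver 2→4: ·
after 14 — deliver 4→2: ·
after 15 — deliver 2→3: ·
after 16 — deliver 3→2: ·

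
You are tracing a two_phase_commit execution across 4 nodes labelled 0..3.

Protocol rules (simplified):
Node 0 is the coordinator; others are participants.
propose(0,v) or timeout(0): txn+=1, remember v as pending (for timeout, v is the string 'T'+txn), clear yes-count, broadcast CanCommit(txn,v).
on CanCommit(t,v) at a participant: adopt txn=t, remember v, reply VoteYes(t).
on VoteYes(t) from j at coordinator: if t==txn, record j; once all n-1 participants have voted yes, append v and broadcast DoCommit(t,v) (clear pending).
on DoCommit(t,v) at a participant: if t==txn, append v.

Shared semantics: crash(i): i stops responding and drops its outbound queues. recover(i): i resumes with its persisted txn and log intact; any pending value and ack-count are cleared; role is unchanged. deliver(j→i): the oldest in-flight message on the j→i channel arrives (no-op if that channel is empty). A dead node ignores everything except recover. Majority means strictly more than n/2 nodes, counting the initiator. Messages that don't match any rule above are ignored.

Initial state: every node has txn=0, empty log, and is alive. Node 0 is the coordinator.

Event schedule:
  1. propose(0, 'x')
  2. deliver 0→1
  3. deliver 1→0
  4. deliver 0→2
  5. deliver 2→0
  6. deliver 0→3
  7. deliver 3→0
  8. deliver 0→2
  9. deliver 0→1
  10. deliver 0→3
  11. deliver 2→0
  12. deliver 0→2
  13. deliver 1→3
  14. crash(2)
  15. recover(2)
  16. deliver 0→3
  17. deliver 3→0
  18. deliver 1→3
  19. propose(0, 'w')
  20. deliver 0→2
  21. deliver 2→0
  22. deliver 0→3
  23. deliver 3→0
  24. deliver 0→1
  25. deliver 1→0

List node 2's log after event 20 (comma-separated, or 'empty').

after 1 — propose(0,'x'): n0:coor/t1/[-]
after 2 — deliver 0→1: n1:part/t1/[-]
after 3 — deliver 1→0: ·
after 4 — deliver 0→2: n2:part/t1/[-]
after 5 — deliver 2→0: ·
after 6 — deliver 0→3: n3:part/t1/[-]
after 7 — deliver 3→0: n0:coor/t1/[x]
after 8 — deliver 0→2: n2:part/t1/[x]
after 9 — deliver 0→1: n1:part/t1/[x]
after 10 — deliver 0→3: n3:part/t1/[x]
after 11 — deliver 2→0: ·
after 12 — deliver 0→2: ·
after 13 — deliver 1→3: ·
after 14 — crash(2): n2:✗part/t1/[x]
after 15 — recover(2): n2:part/t1/[x]
after 16 — deliver 0→3: ·
after 17 — deliver 3→0: ·
after 18 — deliver 1→3: ·
after 19 — propose(0,'w'): n0:coor/t2/[x]
after 20 — deliver 0→2: n2:part/t2/[x]

x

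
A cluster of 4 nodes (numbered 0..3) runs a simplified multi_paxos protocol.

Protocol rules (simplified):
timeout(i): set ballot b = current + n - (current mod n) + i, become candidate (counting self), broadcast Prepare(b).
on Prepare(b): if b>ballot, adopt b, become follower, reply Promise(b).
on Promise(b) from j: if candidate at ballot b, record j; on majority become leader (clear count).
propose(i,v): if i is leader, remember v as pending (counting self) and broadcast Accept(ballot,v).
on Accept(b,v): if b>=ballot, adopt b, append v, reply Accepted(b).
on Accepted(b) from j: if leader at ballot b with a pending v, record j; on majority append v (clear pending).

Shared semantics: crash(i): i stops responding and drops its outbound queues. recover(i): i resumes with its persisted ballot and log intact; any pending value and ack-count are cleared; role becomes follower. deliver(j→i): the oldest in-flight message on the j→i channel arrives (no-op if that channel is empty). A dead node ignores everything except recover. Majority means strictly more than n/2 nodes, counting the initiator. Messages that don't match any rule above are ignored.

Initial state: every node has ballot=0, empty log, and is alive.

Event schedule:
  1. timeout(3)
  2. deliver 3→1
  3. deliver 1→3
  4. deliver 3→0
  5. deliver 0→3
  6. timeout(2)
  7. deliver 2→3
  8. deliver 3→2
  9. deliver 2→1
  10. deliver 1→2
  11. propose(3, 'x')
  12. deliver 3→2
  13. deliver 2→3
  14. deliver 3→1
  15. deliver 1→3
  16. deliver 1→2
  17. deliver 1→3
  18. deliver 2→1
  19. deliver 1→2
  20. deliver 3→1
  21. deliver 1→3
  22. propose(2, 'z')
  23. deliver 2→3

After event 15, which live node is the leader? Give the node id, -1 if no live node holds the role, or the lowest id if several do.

step 1 timeout(3): 3={cand,b=7,log=-}
step 2 deliver 3→1: 1={foll,b=7,log=-}
step 3 deliver 1→3: —
step 4 deliver 3→0: 0={foll,b=7,log=-}
step 5 deliver 0→3: 3={lead,b=7,log=-}
step 6 timeout(2): 2={cand,b=6,log=-}
step 7 deliver 2→3: —
step 8 deliver 3→2: 2={foll,b=7,log=-}
step 9 deliver 2→1: —
step 10 deliver 1→2: —
step 11 propose(3,'x'): —
step 12 deliver 3→2: 2={foll,b=7,log=x}
step 13 deliver 2→3: —
step 14 deliver 3→1: 1={foll,b=7,log=x}
step 15 deliver 1→3: —

3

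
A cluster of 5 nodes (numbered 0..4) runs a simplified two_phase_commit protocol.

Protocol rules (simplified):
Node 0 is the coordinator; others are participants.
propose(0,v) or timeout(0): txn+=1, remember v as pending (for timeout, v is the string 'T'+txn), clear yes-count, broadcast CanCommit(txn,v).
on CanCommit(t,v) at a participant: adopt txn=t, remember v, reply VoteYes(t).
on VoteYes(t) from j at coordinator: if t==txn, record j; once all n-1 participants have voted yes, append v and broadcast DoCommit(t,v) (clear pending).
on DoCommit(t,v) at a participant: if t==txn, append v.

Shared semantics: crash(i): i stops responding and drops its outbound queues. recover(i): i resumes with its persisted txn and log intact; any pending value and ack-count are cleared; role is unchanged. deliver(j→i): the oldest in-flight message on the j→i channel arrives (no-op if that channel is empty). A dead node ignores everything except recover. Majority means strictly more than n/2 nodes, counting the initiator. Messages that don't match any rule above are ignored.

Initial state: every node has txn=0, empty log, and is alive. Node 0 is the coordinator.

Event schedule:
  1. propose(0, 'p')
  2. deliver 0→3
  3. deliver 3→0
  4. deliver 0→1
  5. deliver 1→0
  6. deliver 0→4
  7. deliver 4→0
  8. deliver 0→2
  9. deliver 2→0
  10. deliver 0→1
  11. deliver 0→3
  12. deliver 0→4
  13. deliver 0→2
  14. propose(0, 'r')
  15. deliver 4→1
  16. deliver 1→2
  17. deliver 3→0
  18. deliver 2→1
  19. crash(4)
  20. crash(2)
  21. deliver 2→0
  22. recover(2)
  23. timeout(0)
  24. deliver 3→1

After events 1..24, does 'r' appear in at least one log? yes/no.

no

e1 propose(0,'p'): 0[coor,t=1,-]
e2 deliver 0→3: 3[part,t=1,-]
e3 deliver 3→0: ·
e4 deliver 0→1: 1[part,t=1,-]
e5 deliver 1→0: ·
e6 deliver 0→4: 4[part,t=1,-]
e7 deliver 4→0: ·
e8 deliver 0→2: 2[part,t=1,-]
e9 deliver 2→0: 0[coor,t=1,p]
e10 deliver 0→1: 1[part,t=1,p]
e11 deliver 0→3: 3[part,t=1,p]
e12 deliver 0→4: 4[part,t=1,p]
e13 deliver 0→2: 2[part,t=1,p]
e14 propose(0,'r'): 0[coor,t=2,p]
e15 deliver 4→1: ·
e16 deliver 1→2: ·
e17 deliver 3→0: ·
e18 deliver 2→1: ·
e19 crash(4): 4[✗part,t=1,p]
e20 crash(2): 2[✗part,t=1,p]
e21 deliver 2→0: ·
e22 recover(2): 2[part,t=1,p]
e23 timeout(0): 0[coor,t=3,p]
e24 deliver 3→1: ·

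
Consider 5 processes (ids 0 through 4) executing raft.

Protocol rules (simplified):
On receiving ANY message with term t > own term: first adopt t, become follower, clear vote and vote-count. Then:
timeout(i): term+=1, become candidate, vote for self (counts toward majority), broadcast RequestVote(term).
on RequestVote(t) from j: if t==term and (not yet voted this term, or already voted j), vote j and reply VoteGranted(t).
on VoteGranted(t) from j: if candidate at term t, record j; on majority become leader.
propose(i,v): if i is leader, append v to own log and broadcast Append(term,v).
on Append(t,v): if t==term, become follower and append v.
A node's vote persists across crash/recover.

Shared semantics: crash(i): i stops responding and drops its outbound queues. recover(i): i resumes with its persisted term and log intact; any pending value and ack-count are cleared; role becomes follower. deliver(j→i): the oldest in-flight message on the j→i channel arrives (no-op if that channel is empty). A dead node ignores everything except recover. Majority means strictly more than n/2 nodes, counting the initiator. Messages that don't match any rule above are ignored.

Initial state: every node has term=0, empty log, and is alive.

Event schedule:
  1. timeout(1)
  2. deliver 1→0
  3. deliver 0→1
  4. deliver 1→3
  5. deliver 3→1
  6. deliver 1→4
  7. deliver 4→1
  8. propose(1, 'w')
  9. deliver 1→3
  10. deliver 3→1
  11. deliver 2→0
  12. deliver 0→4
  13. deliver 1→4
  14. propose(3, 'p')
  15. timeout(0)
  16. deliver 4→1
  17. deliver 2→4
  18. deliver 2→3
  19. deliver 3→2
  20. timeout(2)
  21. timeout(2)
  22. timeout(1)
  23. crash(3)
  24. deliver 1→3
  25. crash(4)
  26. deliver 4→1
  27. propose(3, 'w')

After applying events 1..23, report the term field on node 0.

1. timeout(1):  <1:cand t1 ->
2. deliver 1→0:  <0:foll t1 ->
3. deliver 0→1:  nop
4. deliver 1→3:  <3:foll t1 ->
5. deliver 3→1:  <1:lead t1 ->
6. deliver 1→4:  <4:foll t1 ->
7. deliver 4→1:  nop
8. propose(1,'w'):  <1:lead t1 w>
9. deliver 1→3:  <3:foll t1 w>
10. deliver 3→1:  nop
11. deliver 2→0:  nop
12. deliver 0→4:  nop
13. deliver 1→4:  <4:foll t1 w>
14. propose(3,'p'):  nop
15. timeout(0):  <0:cand t2 ->
16. deliver 4→1:  nop
17. deliver 2→4:  nop
18. deliver 2→3:  nop
19. deliver 3→2:  nop
20. timeout(2):  <2:cand t1 ->
21. timeout(2):  <2:cand t2 ->
22. timeout(1):  <1:cand t2 w>
23. crash(3):  <3:✗foll t1 w>

2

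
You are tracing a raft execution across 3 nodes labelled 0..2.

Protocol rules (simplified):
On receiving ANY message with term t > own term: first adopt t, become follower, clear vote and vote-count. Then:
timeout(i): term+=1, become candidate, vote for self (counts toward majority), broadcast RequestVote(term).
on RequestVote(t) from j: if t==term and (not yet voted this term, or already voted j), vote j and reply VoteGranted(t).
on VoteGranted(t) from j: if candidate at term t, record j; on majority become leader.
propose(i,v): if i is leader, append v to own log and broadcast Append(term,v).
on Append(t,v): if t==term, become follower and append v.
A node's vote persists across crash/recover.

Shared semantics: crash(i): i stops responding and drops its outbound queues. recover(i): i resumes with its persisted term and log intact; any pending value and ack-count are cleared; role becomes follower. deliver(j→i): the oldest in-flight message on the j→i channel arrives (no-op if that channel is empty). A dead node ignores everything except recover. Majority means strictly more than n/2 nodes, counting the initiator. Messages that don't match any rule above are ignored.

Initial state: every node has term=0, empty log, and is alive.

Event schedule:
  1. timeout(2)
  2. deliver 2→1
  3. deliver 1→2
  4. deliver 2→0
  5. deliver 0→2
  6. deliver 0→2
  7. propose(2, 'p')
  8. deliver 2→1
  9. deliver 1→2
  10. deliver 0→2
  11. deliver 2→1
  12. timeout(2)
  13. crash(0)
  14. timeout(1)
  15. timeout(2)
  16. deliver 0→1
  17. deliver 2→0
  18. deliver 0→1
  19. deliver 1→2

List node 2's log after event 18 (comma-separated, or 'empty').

after 1 — timeout(2): n2:cand/t1/[-]
after 2 — deliver 2→1: n1:foll/t1/[-]
after 3 — deliver 1→2: n2:lead/t1/[-]
after 4 — deliver 2→0: n0:foll/t1/[-]
after 5 — deliver 0→2: ·
after 6 — deliver 0→2: ·
after 7 — propose(2,'p'): n2:lead/t1/[p]
after 8 — deliver 2→1: n1:foll/t1/[p]
after 9 — deliver 1→2: ·
after 10 — deliver 0→2: ·
after 11 — deliver 2→1: ·
after 12 — timeout(2): n2:cand/t2/[p]
after 13 — crash(0): n0:✗foll/t1/[-]
after 14 — timeout(1): n1:cand/t2/[p]
after 15 — timeout(2): n2:cand/t3/[p]
after 16 — deliver 0→1: ·
after 17 — deliver 2→0: ·
after 18 — deliver 0→1: ·

p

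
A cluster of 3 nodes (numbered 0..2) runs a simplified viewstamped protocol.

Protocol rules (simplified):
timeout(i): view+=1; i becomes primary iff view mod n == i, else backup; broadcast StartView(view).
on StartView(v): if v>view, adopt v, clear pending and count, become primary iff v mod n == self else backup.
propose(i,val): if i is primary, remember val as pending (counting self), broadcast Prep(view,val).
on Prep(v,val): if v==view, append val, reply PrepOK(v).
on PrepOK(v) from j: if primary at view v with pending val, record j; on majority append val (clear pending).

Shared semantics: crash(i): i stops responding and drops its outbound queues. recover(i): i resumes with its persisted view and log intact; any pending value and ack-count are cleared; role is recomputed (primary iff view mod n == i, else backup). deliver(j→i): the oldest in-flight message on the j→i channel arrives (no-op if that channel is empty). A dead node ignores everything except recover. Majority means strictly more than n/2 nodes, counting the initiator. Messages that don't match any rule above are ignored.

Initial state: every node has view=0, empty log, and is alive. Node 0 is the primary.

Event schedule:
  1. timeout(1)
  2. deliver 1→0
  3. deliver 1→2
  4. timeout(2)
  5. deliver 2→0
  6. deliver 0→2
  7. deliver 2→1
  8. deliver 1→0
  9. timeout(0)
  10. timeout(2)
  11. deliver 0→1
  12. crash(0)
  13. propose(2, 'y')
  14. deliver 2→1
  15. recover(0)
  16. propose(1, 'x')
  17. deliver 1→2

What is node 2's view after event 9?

2

e1 timeout(1): 1[prim,v=1,-]
e2 deliver 1→0: 0[back,v=1,-]
e3 deliver 1→2: 2[back,v=1,-]
e4 timeout(2): 2[prim,v=2,-]
e5 deliver 2→0: 0[back,v=2,-]
e6 deliver 0→2: ·
e7 deliver 2→1: 1[back,v=2,-]
e8 deliver 1→0: ·
e9 timeout(0): 0[prim,v=3,-]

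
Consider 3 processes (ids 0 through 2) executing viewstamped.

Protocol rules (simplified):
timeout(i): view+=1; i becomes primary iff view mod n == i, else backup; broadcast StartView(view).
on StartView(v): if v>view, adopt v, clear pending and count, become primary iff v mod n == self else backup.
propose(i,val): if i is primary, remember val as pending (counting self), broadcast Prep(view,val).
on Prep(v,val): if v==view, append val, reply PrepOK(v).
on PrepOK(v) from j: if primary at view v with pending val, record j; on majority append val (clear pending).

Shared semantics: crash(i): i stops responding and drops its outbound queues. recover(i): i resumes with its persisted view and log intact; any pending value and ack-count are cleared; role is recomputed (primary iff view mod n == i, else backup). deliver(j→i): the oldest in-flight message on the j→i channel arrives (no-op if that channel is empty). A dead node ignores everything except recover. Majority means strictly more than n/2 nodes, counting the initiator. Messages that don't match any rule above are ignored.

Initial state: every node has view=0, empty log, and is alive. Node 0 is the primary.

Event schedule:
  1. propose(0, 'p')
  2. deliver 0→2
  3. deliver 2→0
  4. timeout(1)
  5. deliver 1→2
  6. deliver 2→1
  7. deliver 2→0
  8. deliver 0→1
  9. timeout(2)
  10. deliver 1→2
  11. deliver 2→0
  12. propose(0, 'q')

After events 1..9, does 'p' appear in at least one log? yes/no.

1. propose(0,'p'):  nop
2. deliver 0→2:  <2:back v0 p>
3. deliver 2→0:  <0:prim v0 p>
4. timeout(1):  <1:prim v1 ->
5. deliver 1→2:  <2:back v1 p>
6. deliver 2→1:  nop
7. deliver 2→0:  nop
8. deliver 0→1:  nop
9. timeout(2):  <2:prim v2 p>

yes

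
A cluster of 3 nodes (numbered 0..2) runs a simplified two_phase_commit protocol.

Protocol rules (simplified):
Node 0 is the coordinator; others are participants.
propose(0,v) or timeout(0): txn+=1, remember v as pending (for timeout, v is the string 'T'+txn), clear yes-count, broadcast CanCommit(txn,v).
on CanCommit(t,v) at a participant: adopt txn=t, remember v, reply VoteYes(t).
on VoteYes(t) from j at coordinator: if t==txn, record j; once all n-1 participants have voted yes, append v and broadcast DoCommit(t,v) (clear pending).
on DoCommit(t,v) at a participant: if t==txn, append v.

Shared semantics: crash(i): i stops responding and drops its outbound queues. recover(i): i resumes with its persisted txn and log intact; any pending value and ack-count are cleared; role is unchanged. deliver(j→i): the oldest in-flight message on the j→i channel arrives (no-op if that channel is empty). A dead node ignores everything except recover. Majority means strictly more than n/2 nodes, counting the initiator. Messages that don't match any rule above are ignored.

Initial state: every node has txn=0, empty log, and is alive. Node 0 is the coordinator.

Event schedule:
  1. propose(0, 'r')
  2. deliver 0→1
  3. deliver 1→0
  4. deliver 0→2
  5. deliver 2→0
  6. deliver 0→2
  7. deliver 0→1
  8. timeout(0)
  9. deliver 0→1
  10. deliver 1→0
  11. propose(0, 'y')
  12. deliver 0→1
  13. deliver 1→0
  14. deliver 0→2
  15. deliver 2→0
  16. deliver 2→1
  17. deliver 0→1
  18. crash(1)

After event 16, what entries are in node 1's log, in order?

step 1 propose(0,'r'): 0={coor,t=1,log=-}
step 2 deliver 0→1: 1={part,t=1,log=-}
step 3 deliver 1→0: —
step 4 deliver 0→2: 2={part,t=1,log=-}
step 5 deliver 2→0: 0={coor,t=1,log=r}
step 6 deliver 0→2: 2={part,t=1,log=r}
step 7 deliver 0→1: 1={part,t=1,log=r}
step 8 timeout(0): 0={coor,t=2,log=r}
step 9 deliver 0→1: 1={part,t=2,log=r}
step 10 deliver 1→0: —
step 11 propose(0,'y'): 0={coor,t=3,log=r}
step 12 deliver 0→1: 1={part,t=3,log=r}
step 13 deliver 1→0: —
step 14 deliver 0→2: 2={part,t=2,log=r}
step 15 deliver 2→0: —
step 16 deliver 2→1: —

r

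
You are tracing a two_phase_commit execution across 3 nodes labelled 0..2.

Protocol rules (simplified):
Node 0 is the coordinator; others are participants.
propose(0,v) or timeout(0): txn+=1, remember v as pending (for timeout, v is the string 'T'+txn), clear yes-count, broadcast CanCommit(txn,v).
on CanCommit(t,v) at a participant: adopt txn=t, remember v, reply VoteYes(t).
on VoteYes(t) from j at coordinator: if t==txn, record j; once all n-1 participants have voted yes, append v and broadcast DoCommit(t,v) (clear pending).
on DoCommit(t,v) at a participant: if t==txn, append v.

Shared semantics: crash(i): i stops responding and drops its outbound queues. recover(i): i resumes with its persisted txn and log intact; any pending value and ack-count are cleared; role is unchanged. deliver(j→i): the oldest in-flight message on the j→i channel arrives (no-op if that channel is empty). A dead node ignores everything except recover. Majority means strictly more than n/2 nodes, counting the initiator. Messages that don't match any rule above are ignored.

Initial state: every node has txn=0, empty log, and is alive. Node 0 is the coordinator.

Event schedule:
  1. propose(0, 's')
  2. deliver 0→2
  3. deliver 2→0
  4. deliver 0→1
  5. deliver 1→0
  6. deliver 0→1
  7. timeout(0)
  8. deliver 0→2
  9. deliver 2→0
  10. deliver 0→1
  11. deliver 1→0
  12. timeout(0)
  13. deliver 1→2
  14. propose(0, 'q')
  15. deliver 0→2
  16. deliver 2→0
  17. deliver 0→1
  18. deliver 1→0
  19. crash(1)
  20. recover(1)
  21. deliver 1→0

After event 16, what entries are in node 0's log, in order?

s

after 1 — propose(0,'s'): n0:coor/t1/[-]
after 2 — deliver 0→2: n2:part/t1/[-]
after 3 — deliver 2→0: ·
after 4 — deliver 0→1: n1:part/t1/[-]
after 5 — deliver 1→0: n0:coor/t1/[s]
after 6 — deliver 0→1: n1:part/t1/[s]
after 7 — timeout(0): n0:coor/t2/[s]
after 8 — deliver 0→2: n2:part/t1/[s]
after 9 — deliver 2→0: ·
after 10 — deliver 0→1: n1:part/t2/[s]
after 11 — deliver 1→0: ·
after 12 — timeout(0): n0:coor/t3/[s]
after 13 — deliver 1→2: ·
after 14 — propose(0,'q'): n0:coor/t4/[s]
after 15 — deliver 0→2: n2:part/t2/[s]
after 16 — deliver 2→0: ·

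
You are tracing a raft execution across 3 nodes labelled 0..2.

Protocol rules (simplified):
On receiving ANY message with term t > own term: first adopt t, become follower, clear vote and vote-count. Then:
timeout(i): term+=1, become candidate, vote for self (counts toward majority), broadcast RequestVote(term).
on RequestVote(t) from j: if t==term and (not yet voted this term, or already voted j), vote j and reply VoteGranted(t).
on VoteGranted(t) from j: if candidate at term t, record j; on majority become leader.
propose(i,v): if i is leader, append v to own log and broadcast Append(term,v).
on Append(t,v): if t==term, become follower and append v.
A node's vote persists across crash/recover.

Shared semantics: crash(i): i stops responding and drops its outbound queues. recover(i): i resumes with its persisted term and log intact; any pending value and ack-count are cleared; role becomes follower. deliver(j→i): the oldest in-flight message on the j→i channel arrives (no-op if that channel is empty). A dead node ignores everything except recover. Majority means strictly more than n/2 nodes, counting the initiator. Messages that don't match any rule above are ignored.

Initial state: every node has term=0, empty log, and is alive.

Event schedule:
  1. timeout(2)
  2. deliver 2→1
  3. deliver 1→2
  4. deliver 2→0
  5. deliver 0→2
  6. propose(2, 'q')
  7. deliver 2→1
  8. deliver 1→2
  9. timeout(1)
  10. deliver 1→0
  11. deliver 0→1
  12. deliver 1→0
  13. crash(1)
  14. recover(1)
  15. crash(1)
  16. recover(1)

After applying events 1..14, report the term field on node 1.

2

[1] timeout(2) → N2(cand t1 [-])
[2] deliver 2→1 → N1(foll t1 [-])
[3] deliver 1→2 → N2(lead t1 [-])
[4] deliver 2→0 → N0(foll t1 [-])
[5] deliver 0→2 → ∅
[6] propose(2,'q') → N2(lead t1 [q])
[7] deliver 2→1 → N1(foll t1 [q])
[8] deliver 1→2 → ∅
[9] timeout(1) → N1(cand t2 [q])
[10] deliver 1→0 → N0(foll t2 [-])
[11] deliver 0→1 → N1(lead t2 [q])
[12] deliver 1→0 → ∅
[13] crash(1) → N1(✗lead t2 [q])
[14] recover(1) → N1(foll t2 [q])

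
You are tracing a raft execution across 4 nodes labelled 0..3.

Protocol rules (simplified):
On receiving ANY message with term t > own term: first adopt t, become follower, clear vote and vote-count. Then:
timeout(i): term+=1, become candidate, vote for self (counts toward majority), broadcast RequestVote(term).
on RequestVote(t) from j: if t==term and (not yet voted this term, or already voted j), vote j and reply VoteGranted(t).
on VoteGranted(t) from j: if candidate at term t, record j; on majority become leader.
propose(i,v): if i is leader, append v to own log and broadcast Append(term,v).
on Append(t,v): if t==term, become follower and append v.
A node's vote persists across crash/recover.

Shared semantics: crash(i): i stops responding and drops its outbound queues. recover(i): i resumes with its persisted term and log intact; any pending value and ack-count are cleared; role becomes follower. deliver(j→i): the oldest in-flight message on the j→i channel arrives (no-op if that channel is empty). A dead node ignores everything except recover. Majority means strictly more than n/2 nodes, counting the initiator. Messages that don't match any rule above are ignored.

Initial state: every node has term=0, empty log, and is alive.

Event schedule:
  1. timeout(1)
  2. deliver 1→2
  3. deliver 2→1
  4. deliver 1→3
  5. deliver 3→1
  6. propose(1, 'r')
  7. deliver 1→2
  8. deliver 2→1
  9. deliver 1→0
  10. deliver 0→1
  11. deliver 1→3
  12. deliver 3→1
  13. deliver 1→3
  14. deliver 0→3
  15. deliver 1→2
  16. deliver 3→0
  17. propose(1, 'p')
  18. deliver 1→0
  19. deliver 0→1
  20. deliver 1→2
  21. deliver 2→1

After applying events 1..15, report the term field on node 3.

1. timeout(1):  <1:cand t1 ->
2. deliver 1→2:  <2:foll t1 ->
3. deliver 2→1:  nop
4. deliver 1→3:  <3:foll t1 ->
5. deliver 3→1:  <1:lead t1 ->
6. propose(1,'r'):  <1:lead t1 r>
7. deliver 1→2:  <2:foll t1 r>
8. deliver 2→1:  nop
9. deliver 1→0:  <0:foll t1 ->
10. deliver 0→1:  nop
11. deliver 1→3:  <3:foll t1 r>
12. deliver 3→1:  nop
13. deliver 1→3:  nop
14. deliver 0→3:  nop
15. deliver 1→2:  nop

1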